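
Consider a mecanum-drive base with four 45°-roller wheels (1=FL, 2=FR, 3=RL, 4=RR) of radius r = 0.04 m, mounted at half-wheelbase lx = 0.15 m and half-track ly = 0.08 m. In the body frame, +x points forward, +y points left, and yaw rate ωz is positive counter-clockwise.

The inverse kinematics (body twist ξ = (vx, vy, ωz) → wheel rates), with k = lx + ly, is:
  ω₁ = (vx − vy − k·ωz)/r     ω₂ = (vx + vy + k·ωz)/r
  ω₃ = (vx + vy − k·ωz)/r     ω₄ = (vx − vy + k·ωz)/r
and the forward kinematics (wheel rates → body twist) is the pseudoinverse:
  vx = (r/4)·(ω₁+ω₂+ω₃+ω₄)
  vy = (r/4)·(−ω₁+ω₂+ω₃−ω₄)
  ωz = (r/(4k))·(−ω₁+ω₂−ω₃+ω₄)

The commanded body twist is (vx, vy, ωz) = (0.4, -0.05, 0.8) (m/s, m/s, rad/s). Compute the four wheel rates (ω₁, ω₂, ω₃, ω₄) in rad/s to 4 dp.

k = lx + ly = 0.15 + 0.08 = 0.2300;  k·ωz = 0.2300·0.8 = 0.1840
ω₁ (FL) = (vx − vy − k·ωz)/r = 0.2660/0.04 = 6.6500
ω₂ (FR) = (vx + vy + k·ωz)/r = 0.5340/0.04 = 13.3500
ω₃ (RL) = (vx + vy − k·ωz)/r = 0.1660/0.04 = 4.1500
ω₄ (RR) = (vx − vy + k·ωz)/r = 0.6340/0.04 = 15.8500

(6.6500, 13.3500, 4.1500, 15.8500)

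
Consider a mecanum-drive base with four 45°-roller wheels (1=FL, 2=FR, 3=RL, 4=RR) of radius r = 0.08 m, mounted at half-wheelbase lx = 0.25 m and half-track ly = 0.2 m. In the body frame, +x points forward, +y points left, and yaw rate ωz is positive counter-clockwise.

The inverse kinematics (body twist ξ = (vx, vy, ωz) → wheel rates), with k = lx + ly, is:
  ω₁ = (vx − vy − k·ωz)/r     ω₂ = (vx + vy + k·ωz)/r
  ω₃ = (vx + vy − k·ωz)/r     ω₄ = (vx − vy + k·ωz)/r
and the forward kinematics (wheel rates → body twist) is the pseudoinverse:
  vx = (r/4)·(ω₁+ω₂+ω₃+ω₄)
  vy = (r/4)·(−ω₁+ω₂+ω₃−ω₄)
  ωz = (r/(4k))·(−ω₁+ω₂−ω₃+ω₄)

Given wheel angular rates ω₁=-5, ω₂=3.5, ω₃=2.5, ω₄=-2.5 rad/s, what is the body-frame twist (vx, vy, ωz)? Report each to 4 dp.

k = lx + ly = 0.25 + 0.2 = 0.4500
ω₁+ω₂+ω₃+ω₄ = -1.5000  →  vx = (0.08/4)·-1.5000 = -0.0300
−ω₁+ω₂+ω₃−ω₄ = 13.5000  →  vy = (0.08/4)·13.5000 = 0.2700
−ω₁+ω₂−ω₃+ω₄ = 3.5000  →  ωz = (0.08/1.8000)·3.5000 = 0.1556

(-0.0300, 0.2700, 0.1556)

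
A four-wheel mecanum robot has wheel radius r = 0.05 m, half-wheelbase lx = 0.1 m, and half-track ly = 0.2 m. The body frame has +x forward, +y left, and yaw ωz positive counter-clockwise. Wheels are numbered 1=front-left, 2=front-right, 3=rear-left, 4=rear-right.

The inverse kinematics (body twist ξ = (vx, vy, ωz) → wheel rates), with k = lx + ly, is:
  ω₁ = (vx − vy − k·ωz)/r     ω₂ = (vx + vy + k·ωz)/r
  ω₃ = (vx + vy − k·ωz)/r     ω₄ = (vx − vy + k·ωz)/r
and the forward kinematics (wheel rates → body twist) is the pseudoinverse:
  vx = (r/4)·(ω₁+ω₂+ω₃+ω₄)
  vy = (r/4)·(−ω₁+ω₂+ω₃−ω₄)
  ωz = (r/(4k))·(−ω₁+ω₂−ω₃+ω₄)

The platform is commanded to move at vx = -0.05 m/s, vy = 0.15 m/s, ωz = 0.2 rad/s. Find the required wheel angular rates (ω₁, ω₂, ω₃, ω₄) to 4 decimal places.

(-5.2000, 3.2000, 0.8000, -2.8000)

k = lx + ly = 0.1 + 0.2 = 0.3000;  k·ωz = 0.3000·0.2 = 0.0600
ω₁ (FL) = (vx − vy − k·ωz)/r = -0.2600/0.05 = -5.2000
ω₂ (FR) = (vx + vy + k·ωz)/r = 0.1600/0.05 = 3.2000
ω₃ (RL) = (vx + vy − k·ωz)/r = 0.0400/0.05 = 0.8000
ω₄ (RR) = (vx − vy + k·ωz)/r = -0.1400/0.05 = -2.8000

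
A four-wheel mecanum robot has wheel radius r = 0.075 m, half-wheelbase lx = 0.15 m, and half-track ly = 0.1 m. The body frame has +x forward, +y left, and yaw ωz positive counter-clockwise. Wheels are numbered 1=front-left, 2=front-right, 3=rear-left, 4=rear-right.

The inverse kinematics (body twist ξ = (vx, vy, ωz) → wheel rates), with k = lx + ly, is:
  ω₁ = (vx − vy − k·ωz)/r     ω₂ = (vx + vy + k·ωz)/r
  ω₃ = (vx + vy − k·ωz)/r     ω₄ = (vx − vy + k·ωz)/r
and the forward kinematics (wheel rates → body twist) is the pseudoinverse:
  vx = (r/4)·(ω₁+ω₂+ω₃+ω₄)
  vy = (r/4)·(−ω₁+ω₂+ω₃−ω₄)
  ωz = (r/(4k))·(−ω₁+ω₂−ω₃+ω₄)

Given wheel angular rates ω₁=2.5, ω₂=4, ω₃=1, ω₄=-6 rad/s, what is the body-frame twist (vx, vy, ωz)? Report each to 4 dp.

(0.0281, 0.1594, -0.4125)

k = lx + ly = 0.15 + 0.1 = 0.2500
ω₁+ω₂+ω₃+ω₄ = 1.5000  →  vx = (0.075/4)·1.5000 = 0.0281
−ω₁+ω₂+ω₃−ω₄ = 8.5000  →  vy = (0.075/4)·8.5000 = 0.1594
−ω₁+ω₂−ω₃+ω₄ = -5.5000  →  ωz = (0.075/1.0000)·-5.5000 = -0.4125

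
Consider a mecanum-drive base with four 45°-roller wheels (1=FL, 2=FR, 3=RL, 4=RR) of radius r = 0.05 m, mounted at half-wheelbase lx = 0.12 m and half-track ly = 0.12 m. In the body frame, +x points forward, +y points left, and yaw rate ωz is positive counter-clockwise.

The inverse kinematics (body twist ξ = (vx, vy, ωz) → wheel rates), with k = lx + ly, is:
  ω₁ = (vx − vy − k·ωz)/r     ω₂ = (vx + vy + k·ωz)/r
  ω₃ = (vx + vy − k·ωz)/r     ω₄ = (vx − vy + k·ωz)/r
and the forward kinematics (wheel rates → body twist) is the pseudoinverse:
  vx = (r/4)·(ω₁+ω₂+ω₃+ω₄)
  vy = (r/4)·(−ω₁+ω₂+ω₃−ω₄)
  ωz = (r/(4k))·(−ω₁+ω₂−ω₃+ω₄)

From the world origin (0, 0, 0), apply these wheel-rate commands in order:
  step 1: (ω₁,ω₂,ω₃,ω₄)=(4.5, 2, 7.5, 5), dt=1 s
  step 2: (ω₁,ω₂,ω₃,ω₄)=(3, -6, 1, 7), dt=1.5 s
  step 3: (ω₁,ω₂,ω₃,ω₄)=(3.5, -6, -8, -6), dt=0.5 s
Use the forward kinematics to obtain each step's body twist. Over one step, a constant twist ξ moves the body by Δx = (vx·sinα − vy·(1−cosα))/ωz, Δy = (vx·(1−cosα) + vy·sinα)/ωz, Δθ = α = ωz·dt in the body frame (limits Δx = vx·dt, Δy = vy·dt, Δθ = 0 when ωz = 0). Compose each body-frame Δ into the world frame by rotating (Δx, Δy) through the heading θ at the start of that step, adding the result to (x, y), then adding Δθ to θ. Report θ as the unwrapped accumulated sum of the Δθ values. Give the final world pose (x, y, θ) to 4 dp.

step 1: ξ=(vx,vy,ωz)=(0.2375, 0.0000, -0.2604), dt=1.0 → body Δ=(0.2348, -0.0308, -0.2604) → world pose (0.2348, -0.0308, -0.2604)
step 2: ξ=(vx,vy,ωz)=(0.0625, -0.1875, -0.1562), dt=1.5 → body Δ=(0.0601, -0.2896, -0.2344) → world pose (0.2183, -0.3261, -0.4948)
step 3: ξ=(vx,vy,ωz)=(-0.2063, -0.1438, -0.3906), dt=0.5 → body Δ=(-0.1095, -0.0614, -0.1953) → world pose (0.0928, -0.3281, -0.6901)

(0.0928, -0.3281, -0.6901)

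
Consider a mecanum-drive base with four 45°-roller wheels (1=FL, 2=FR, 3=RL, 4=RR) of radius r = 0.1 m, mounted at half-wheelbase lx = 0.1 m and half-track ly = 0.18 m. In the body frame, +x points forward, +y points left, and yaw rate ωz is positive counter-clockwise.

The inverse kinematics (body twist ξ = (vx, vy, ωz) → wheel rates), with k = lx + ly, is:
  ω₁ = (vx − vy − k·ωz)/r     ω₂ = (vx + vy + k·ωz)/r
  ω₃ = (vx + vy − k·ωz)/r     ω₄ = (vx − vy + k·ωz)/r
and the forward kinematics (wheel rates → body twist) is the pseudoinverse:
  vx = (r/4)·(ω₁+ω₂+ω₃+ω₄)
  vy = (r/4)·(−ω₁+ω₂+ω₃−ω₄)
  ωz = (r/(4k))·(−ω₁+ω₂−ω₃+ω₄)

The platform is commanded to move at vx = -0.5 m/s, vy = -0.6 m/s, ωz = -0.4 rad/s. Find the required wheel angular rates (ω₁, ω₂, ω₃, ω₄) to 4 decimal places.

(2.1200, -12.1200, -9.8800, -0.1200)

k = lx + ly = 0.1 + 0.18 = 0.2800;  k·ωz = 0.2800·-0.4 = -0.1120
ω₁ (FL) = (vx − vy − k·ωz)/r = 0.2120/0.1 = 2.1200
ω₂ (FR) = (vx + vy + k·ωz)/r = -1.2120/0.1 = -12.1200
ω₃ (RL) = (vx + vy − k·ωz)/r = -0.9880/0.1 = -9.8800
ω₄ (RR) = (vx − vy + k·ωz)/r = -0.0120/0.1 = -0.1200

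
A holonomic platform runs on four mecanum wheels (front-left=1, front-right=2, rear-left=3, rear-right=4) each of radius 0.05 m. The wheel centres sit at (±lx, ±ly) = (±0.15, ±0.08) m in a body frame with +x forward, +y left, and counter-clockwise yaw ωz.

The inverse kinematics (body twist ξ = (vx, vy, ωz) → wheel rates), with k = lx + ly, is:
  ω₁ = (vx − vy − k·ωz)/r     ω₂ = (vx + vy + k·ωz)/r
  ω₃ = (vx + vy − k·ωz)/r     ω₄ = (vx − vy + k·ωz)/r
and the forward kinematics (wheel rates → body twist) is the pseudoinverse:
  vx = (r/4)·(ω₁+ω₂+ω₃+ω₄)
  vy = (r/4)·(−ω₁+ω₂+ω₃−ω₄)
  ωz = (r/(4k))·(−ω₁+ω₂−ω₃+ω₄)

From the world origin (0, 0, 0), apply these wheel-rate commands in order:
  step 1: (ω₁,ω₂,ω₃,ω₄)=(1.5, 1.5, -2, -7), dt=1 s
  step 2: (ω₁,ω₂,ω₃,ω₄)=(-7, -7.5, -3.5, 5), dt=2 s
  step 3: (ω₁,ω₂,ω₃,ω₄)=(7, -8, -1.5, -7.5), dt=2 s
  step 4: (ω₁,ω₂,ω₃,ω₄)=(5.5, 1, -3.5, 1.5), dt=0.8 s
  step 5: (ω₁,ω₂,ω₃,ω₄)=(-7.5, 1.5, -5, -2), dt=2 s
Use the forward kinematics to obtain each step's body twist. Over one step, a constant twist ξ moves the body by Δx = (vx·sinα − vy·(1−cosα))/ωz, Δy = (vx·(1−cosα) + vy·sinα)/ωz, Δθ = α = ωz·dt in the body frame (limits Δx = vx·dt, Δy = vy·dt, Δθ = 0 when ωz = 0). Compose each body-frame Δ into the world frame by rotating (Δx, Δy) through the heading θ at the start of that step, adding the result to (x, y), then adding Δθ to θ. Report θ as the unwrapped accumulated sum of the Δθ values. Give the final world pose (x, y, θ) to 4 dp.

step 1: ξ=(vx,vy,ωz)=(-0.0750, 0.0625, -0.2717), dt=1.0 → body Δ=(-0.0656, 0.0719, -0.2717) → world pose (-0.0656, 0.0719, -0.2717)
step 2: ξ=(vx,vy,ωz)=(-0.1625, -0.1125, 0.4348), dt=2.0 → body Δ=(-0.1937, -0.3303, 0.8696) → world pose (-0.3409, -0.1943, 0.5978)
step 3: ξ=(vx,vy,ωz)=(-0.1250, -0.1125, -1.1413), dt=2.0 → body Δ=(-0.2459, 0.1064, -2.2826) → world pose (-0.6041, -0.2448, -1.6848)
step 4: ξ=(vx,vy,ωz)=(0.0563, -0.1188, 0.0272), dt=0.8 → body Δ=(0.0460, -0.0945, 0.0217) → world pose (-0.7032, -0.2797, -1.6630)
step 5: ξ=(vx,vy,ωz)=(-0.1625, 0.0750, 0.6522), dt=2.0 → body Δ=(-0.3251, -0.0726, 1.3043) → world pose (-0.7456, 0.0507, -0.3587)

(-0.7456, 0.0507, -0.3587)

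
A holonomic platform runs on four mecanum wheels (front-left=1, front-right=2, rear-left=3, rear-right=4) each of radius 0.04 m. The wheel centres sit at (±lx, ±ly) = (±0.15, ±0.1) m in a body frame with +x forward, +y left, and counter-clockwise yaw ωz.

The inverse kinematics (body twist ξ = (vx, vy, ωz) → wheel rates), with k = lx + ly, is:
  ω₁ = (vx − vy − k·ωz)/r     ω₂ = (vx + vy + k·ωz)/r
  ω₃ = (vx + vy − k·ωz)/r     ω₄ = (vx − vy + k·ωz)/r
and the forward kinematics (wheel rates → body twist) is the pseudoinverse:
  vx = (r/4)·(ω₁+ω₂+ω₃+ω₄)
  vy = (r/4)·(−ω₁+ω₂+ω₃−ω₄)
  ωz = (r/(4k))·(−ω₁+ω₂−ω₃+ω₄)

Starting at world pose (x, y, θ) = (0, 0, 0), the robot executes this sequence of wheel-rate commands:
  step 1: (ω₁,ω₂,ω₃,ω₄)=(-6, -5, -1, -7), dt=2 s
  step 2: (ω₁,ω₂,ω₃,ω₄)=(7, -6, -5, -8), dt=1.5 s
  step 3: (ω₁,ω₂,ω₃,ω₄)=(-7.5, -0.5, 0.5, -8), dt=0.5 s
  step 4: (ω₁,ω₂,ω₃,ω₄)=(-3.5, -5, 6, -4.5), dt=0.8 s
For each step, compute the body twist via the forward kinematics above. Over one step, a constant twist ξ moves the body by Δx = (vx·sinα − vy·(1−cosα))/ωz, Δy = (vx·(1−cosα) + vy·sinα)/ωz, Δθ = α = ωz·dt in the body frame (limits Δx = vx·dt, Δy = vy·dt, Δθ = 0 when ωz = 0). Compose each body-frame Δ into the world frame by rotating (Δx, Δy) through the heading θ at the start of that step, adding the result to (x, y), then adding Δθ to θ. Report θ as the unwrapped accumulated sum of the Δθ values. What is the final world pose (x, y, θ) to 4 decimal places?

step 1: ξ=(vx,vy,ωz)=(-0.1900, 0.0700, -0.2000), dt=2.0 → body Δ=(-0.3423, 0.2113, -0.4000) → world pose (-0.3423, 0.2113, -0.4000)
step 2: ξ=(vx,vy,ωz)=(-0.1200, -0.1000, -0.6400), dt=1.5 → body Δ=(-0.2202, -0.0480, -0.9600) → world pose (-0.5639, 0.2528, -1.3600)
step 3: ξ=(vx,vy,ωz)=(-0.1550, 0.1550, -0.0600), dt=0.5 → body Δ=(-0.0763, 0.0787, -0.0300) → world pose (-0.5029, 0.3439, -1.3900)
step 4: ξ=(vx,vy,ωz)=(-0.0700, 0.0900, -0.4800), dt=0.8 → body Δ=(-0.0410, 0.0809, -0.3840) → world pose (-0.4308, 0.3988, -1.7740)

(-0.4308, 0.3988, -1.7740)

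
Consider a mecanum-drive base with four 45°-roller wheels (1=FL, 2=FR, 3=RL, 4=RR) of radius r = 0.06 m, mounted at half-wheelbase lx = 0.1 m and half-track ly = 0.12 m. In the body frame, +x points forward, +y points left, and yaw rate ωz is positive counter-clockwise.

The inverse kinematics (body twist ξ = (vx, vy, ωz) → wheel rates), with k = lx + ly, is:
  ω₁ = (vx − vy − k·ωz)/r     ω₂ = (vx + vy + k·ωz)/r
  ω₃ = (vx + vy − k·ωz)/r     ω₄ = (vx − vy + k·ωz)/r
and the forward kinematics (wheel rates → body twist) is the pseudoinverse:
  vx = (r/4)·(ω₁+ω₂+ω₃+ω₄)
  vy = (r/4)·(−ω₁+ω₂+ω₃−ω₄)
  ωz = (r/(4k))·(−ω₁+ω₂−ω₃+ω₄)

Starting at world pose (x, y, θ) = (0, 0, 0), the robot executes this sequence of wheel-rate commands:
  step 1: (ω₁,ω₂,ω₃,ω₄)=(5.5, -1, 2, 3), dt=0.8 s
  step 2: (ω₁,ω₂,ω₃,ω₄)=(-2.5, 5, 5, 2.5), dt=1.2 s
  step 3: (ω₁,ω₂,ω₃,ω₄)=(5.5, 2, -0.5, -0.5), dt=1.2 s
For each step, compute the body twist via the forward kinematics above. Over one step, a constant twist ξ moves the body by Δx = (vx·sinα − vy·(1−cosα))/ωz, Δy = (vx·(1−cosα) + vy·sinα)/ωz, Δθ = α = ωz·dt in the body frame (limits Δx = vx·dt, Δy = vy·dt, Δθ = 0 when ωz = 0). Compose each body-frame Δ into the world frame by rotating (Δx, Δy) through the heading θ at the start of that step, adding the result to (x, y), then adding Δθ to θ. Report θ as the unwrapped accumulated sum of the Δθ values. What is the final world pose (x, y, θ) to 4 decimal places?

(0.4083, -0.0115, -0.1773)

step 1: ξ=(vx,vy,ωz)=(0.1425, -0.1125, -0.3750), dt=0.8 → body Δ=(0.0989, -0.1056, -0.3000) → world pose (0.0989, -0.1056, -0.3000)
step 2: ξ=(vx,vy,ωz)=(0.1500, 0.1500, 0.3409), dt=1.2 → body Δ=(0.1387, 0.2113, 0.4091) → world pose (0.2939, 0.0553, 0.1091)
step 3: ξ=(vx,vy,ωz)=(0.0975, -0.0525, -0.2386), dt=1.2 → body Δ=(0.1064, -0.0788, -0.2864) → world pose (0.4083, -0.0115, -0.1773)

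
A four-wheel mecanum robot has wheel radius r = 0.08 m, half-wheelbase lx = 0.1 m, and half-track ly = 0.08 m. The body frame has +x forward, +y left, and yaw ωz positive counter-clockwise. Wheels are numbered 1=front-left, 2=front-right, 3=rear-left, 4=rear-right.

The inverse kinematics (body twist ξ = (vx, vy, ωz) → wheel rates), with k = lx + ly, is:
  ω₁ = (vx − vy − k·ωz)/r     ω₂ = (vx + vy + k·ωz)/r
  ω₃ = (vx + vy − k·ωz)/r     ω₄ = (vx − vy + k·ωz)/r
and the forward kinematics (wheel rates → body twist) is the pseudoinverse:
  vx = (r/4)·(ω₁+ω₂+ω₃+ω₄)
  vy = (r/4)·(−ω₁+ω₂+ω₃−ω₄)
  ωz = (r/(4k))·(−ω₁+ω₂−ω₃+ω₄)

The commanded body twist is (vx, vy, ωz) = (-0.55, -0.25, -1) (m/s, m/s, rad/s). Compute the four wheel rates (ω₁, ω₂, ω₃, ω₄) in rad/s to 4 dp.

k = lx + ly = 0.1 + 0.08 = 0.1800;  k·ωz = 0.1800·-1 = -0.1800
ω₁ (FL) = (vx − vy − k·ωz)/r = -0.1200/0.08 = -1.5000
ω₂ (FR) = (vx + vy + k·ωz)/r = -0.9800/0.08 = -12.2500
ω₃ (RL) = (vx + vy − k·ωz)/r = -0.6200/0.08 = -7.7500
ω₄ (RR) = (vx − vy + k·ωz)/r = -0.4800/0.08 = -6.0000

(-1.5000, -12.2500, -7.7500, -6.0000)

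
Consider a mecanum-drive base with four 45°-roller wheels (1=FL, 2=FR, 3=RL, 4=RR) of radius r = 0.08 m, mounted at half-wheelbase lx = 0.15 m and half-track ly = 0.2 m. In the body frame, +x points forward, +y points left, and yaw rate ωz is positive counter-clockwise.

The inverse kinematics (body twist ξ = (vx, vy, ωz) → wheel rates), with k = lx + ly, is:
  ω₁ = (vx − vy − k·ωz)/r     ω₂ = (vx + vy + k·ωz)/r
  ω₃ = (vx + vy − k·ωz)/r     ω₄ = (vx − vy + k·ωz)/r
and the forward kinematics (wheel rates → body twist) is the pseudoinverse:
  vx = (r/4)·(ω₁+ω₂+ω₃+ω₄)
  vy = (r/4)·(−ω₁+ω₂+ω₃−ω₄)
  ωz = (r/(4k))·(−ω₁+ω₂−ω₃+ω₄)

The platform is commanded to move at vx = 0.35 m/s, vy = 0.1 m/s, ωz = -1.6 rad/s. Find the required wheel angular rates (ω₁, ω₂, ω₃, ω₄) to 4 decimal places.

k = lx + ly = 0.15 + 0.2 = 0.3500;  k·ωz = 0.3500·-1.6 = -0.5600
ω₁ (FL) = (vx − vy − k·ωz)/r = 0.8100/0.08 = 10.1250
ω₂ (FR) = (vx + vy + k·ωz)/r = -0.1100/0.08 = -1.3750
ω₃ (RL) = (vx + vy − k·ωz)/r = 1.0100/0.08 = 12.6250
ω₄ (RR) = (vx − vy + k·ωz)/r = -0.3100/0.08 = -3.8750

(10.1250, -1.3750, 12.6250, -3.8750)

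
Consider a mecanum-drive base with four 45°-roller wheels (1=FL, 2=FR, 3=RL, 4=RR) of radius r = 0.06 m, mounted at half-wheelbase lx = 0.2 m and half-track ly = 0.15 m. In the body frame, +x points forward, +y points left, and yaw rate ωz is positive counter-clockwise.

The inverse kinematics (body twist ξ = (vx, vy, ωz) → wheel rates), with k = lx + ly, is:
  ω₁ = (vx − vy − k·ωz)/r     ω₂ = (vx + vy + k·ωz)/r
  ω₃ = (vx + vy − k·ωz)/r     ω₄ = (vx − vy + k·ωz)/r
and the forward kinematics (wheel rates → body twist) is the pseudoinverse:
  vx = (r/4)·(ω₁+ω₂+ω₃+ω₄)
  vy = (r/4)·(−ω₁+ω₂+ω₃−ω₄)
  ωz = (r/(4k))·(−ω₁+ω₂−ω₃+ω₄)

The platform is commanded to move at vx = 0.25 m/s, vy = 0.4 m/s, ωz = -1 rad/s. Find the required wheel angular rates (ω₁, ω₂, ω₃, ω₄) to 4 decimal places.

(3.3333, 5.0000, 16.6667, -8.3333)

k = lx + ly = 0.2 + 0.15 = 0.3500;  k·ωz = 0.3500·-1 = -0.3500
ω₁ (FL) = (vx − vy − k·ωz)/r = 0.2000/0.06 = 3.3333
ω₂ (FR) = (vx + vy + k·ωz)/r = 0.3000/0.06 = 5.0000
ω₃ (RL) = (vx + vy − k·ωz)/r = 1.0000/0.06 = 16.6667
ω₄ (RR) = (vx − vy + k·ωz)/r = -0.5000/0.06 = -8.3333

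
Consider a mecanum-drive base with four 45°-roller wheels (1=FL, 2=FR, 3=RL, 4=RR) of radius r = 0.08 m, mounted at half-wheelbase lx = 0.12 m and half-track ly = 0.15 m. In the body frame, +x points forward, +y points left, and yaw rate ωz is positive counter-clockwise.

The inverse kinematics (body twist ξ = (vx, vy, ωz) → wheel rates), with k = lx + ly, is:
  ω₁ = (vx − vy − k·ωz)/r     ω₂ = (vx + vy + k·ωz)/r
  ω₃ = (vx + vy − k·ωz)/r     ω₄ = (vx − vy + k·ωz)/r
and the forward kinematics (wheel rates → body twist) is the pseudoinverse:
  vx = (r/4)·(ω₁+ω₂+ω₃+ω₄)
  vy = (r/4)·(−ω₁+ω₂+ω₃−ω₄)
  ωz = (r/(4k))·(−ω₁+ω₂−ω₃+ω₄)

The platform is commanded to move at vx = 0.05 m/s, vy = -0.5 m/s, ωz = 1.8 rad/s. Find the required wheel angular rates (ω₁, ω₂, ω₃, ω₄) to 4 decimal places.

k = lx + ly = 0.12 + 0.15 = 0.2700;  k·ωz = 0.2700·1.8 = 0.4860
ω₁ (FL) = (vx − vy − k·ωz)/r = 0.0640/0.08 = 0.8000
ω₂ (FR) = (vx + vy + k·ωz)/r = 0.0360/0.08 = 0.4500
ω₃ (RL) = (vx + vy − k·ωz)/r = -0.9360/0.08 = -11.7000
ω₄ (RR) = (vx − vy + k·ωz)/r = 1.0360/0.08 = 12.9500

(0.8000, 0.4500, -11.7000, 12.9500)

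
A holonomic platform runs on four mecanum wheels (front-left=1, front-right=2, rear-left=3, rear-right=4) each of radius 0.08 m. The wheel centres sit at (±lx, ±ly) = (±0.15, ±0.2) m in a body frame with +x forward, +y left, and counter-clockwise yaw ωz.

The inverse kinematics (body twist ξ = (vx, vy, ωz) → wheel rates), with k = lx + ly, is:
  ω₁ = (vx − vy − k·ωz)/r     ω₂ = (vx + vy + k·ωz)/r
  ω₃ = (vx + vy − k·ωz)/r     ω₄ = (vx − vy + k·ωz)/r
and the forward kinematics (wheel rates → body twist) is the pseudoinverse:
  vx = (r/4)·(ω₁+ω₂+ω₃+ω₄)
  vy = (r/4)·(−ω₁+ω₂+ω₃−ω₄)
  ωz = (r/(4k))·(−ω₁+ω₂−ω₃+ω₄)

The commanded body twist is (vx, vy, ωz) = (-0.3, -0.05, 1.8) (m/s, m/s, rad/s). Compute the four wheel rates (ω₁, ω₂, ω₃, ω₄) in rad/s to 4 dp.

(-11.0000, 3.5000, -12.2500, 4.7500)

k = lx + ly = 0.15 + 0.2 = 0.3500;  k·ωz = 0.3500·1.8 = 0.6300
ω₁ (FL) = (vx − vy − k·ωz)/r = -0.8800/0.08 = -11.0000
ω₂ (FR) = (vx + vy + k·ωz)/r = 0.2800/0.08 = 3.5000
ω₃ (RL) = (vx + vy − k·ωz)/r = -0.9800/0.08 = -12.2500
ω₄ (RR) = (vx − vy + k·ωz)/r = 0.3800/0.08 = 4.7500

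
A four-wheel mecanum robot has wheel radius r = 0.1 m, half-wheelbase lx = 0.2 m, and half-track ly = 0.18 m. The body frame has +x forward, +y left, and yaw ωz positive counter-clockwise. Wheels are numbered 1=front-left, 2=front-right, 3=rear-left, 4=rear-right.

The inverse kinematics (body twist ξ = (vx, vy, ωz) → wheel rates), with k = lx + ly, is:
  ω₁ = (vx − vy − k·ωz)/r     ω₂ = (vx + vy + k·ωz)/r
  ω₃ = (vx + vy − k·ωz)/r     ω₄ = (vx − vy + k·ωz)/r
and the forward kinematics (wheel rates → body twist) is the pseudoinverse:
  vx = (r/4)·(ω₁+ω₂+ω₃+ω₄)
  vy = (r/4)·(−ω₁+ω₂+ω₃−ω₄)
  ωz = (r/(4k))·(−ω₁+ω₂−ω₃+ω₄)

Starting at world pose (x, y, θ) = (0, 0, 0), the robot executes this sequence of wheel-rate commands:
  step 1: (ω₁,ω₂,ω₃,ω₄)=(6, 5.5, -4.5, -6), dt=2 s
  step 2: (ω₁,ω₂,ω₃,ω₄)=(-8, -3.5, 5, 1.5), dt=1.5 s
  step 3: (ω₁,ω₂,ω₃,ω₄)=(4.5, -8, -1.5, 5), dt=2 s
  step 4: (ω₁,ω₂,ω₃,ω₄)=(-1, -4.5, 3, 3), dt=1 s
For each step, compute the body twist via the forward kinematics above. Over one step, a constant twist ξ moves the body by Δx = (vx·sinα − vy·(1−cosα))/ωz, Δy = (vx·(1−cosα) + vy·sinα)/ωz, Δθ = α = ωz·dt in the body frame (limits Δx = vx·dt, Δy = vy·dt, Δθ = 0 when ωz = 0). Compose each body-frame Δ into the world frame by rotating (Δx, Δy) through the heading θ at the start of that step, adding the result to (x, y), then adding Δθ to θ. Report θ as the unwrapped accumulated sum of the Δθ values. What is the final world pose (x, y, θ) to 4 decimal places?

step 1: ξ=(vx,vy,ωz)=(0.0250, 0.0250, -0.1316), dt=2.0 → body Δ=(0.0560, 0.0429, -0.2632) → world pose (0.0560, 0.0429, -0.2632)
step 2: ξ=(vx,vy,ωz)=(-0.1250, 0.2000, 0.0658), dt=1.5 → body Δ=(-0.2020, 0.2903, 0.0987) → world pose (-0.0636, 0.3757, -0.1645)
step 3: ξ=(vx,vy,ωz)=(0.0000, -0.4750, -0.3947), dt=2.0 → body Δ=(-0.3559, -0.8543, -0.7895) → world pose (-0.5546, -0.4088, -0.9539)
step 4: ξ=(vx,vy,ωz)=(0.0125, -0.0875, -0.2303), dt=1.0 → body Δ=(0.0024, -0.0882, -0.2303) → world pose (-0.6251, -0.4618, -1.1842)

(-0.6251, -0.4618, -1.1842)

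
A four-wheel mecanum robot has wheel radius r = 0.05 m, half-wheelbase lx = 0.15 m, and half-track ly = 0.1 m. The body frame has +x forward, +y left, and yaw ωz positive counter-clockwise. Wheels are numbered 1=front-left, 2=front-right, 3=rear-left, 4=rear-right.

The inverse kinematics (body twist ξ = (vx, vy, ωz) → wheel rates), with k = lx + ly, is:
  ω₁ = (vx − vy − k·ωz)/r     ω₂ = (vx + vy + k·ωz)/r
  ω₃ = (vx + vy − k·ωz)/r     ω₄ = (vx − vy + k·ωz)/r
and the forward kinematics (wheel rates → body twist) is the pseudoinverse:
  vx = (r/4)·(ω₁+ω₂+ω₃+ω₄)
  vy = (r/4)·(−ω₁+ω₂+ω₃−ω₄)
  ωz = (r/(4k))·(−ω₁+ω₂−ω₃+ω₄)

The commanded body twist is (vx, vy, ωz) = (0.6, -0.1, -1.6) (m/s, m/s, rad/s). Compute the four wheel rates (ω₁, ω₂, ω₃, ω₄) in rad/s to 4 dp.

(22.0000, 2.0000, 18.0000, 6.0000)

k = lx + ly = 0.15 + 0.1 = 0.2500;  k·ωz = 0.2500·-1.6 = -0.4000
ω₁ (FL) = (vx − vy − k·ωz)/r = 1.1000/0.05 = 22.0000
ω₂ (FR) = (vx + vy + k·ωz)/r = 0.1000/0.05 = 2.0000
ω₃ (RL) = (vx + vy − k·ωz)/r = 0.9000/0.05 = 18.0000
ω₄ (RR) = (vx − vy + k·ωz)/r = 0.3000/0.05 = 6.0000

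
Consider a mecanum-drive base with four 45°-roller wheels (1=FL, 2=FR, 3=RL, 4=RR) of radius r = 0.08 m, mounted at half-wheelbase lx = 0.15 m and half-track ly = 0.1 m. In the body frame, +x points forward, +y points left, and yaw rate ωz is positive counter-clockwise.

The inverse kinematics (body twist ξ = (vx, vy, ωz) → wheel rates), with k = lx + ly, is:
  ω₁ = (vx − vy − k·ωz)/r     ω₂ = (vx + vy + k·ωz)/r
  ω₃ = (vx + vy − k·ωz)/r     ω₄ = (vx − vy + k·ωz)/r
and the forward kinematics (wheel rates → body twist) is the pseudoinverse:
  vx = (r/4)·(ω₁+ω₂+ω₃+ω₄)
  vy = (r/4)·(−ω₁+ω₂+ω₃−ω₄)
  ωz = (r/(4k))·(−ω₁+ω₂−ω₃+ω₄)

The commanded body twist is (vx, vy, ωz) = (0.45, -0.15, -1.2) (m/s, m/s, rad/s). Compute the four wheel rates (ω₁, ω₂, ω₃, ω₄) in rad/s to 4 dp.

k = lx + ly = 0.15 + 0.1 = 0.2500;  k·ωz = 0.2500·-1.2 = -0.3000
ω₁ (FL) = (vx − vy − k·ωz)/r = 0.9000/0.08 = 11.2500
ω₂ (FR) = (vx + vy + k·ωz)/r = 0.0000/0.08 = 0.0000
ω₃ (RL) = (vx + vy − k·ωz)/r = 0.6000/0.08 = 7.5000
ω₄ (RR) = (vx − vy + k·ωz)/r = 0.3000/0.08 = 3.7500

(11.2500, 0.0000, 7.5000, 3.7500)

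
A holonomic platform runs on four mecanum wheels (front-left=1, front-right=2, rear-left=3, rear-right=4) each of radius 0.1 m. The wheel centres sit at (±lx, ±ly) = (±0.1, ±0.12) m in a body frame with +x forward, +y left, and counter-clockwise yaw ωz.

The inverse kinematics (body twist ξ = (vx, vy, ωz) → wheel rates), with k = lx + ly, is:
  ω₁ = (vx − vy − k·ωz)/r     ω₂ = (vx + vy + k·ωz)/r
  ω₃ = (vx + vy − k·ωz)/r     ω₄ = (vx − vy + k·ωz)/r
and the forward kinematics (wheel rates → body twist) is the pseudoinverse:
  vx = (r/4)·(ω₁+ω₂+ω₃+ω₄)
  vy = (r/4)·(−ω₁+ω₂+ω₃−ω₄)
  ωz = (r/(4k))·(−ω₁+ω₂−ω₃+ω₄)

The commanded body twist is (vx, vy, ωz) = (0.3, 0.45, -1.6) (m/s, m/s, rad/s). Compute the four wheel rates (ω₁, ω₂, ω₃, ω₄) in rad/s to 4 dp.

k = lx + ly = 0.1 + 0.12 = 0.2200;  k·ωz = 0.2200·-1.6 = -0.3520
ω₁ (FL) = (vx − vy − k·ωz)/r = 0.2020/0.1 = 2.0200
ω₂ (FR) = (vx + vy + k·ωz)/r = 0.3980/0.1 = 3.9800
ω₃ (RL) = (vx + vy − k·ωz)/r = 1.1020/0.1 = 11.0200
ω₄ (RR) = (vx − vy + k·ωz)/r = -0.5020/0.1 = -5.0200

(2.0200, 3.9800, 11.0200, -5.0200)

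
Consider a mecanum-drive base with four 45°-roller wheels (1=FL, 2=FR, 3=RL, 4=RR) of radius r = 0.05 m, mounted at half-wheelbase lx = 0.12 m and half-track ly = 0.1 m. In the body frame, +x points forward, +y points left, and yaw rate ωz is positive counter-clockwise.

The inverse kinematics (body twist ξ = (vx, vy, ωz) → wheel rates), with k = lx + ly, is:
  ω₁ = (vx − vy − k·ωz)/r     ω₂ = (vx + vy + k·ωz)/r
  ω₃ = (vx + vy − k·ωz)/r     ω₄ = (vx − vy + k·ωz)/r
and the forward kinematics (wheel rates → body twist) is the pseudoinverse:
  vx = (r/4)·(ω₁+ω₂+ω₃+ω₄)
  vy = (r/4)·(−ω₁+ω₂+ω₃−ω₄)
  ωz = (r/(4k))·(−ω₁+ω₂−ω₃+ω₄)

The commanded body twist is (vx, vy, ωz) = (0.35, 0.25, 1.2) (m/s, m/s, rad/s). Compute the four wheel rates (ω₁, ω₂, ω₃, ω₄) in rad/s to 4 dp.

k = lx + ly = 0.12 + 0.1 = 0.2200;  k·ωz = 0.2200·1.2 = 0.2640
ω₁ (FL) = (vx − vy − k·ωz)/r = -0.1640/0.05 = -3.2800
ω₂ (FR) = (vx + vy + k·ωz)/r = 0.8640/0.05 = 17.2800
ω₃ (RL) = (vx + vy − k·ωz)/r = 0.3360/0.05 = 6.7200
ω₄ (RR) = (vx − vy + k·ωz)/r = 0.3640/0.05 = 7.2800

(-3.2800, 17.2800, 6.7200, 7.2800)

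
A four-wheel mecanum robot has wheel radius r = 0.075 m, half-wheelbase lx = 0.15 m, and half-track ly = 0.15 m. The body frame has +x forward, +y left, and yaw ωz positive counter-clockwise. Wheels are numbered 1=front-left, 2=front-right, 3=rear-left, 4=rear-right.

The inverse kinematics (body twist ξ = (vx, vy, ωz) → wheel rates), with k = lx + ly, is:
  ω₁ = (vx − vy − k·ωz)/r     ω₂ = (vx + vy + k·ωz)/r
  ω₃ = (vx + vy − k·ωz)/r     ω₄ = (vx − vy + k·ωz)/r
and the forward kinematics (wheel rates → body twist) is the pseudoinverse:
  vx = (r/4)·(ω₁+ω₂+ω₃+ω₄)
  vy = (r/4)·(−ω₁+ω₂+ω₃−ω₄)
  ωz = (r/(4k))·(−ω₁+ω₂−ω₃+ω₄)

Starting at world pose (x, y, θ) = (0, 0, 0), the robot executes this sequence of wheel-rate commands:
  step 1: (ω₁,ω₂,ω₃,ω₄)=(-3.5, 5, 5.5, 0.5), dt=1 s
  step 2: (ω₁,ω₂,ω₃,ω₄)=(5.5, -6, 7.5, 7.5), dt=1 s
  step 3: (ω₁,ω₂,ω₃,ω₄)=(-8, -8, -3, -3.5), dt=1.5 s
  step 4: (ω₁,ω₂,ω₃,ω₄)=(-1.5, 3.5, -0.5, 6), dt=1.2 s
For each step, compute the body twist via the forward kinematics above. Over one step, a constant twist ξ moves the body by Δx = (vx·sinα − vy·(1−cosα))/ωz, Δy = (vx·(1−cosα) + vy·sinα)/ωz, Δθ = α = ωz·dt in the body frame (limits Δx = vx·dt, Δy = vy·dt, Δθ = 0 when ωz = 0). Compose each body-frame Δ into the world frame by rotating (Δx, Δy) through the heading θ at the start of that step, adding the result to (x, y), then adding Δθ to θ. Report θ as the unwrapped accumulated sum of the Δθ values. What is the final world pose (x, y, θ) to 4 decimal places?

(-0.0365, 0.2973, 0.3156)

step 1: ξ=(vx,vy,ωz)=(0.1406, 0.2531, 0.2188), dt=1.0 → body Δ=(0.1119, 0.2664, 0.2188) → world pose (0.1119, 0.2664, 0.2188)
step 2: ξ=(vx,vy,ωz)=(0.2719, -0.2156, -0.7188), dt=1.0 → body Δ=(0.1749, -0.2911, -0.7188) → world pose (0.3458, 0.0202, -0.5000)
step 3: ξ=(vx,vy,ωz)=(-0.4219, 0.0094, -0.0312), dt=1.5 → body Δ=(-0.6323, 0.0289, -0.0469) → world pose (-0.1952, 0.3487, -0.5469)
step 4: ξ=(vx,vy,ωz)=(0.1406, -0.0281, 0.7188), dt=1.2 → body Δ=(0.1623, 0.0387, 0.8625) → world pose (-0.0365, 0.2973, 0.3156)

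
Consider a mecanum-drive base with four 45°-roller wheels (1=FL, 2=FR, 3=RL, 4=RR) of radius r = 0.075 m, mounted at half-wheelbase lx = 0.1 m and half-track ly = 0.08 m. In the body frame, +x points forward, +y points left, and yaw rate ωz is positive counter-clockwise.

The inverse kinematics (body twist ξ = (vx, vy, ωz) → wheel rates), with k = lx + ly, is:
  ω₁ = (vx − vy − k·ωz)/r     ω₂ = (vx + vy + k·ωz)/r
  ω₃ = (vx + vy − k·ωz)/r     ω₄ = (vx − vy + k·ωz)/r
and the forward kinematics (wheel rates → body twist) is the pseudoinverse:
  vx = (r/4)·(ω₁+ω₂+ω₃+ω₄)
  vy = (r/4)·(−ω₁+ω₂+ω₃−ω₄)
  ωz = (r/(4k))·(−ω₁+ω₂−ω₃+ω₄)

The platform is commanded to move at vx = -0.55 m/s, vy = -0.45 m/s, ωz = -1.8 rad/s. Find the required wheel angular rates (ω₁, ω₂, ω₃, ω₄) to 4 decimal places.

(2.9867, -17.6533, -9.0133, -5.6533)

k = lx + ly = 0.1 + 0.08 = 0.1800;  k·ωz = 0.1800·-1.8 = -0.3240
ω₁ (FL) = (vx − vy − k·ωz)/r = 0.2240/0.075 = 2.9867
ω₂ (FR) = (vx + vy + k·ωz)/r = -1.3240/0.075 = -17.6533
ω₃ (RL) = (vx + vy − k·ωz)/r = -0.6760/0.075 = -9.0133
ω₄ (RR) = (vx − vy + k·ωz)/r = -0.4240/0.075 = -5.6533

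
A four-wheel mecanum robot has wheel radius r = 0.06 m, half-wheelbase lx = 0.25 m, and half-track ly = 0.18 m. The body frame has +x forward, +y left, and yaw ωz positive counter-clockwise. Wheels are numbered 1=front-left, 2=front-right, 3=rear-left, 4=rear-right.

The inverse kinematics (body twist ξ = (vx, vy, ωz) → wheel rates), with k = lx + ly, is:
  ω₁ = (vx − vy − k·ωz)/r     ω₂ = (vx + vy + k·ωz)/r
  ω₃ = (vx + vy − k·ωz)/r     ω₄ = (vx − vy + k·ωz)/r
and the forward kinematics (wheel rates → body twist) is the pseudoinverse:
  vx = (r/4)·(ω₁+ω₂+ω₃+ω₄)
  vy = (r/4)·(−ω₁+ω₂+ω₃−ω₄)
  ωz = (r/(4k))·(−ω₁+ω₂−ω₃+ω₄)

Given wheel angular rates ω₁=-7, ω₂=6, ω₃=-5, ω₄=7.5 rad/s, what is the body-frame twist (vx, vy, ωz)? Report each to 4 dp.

k = lx + ly = 0.25 + 0.18 = 0.4300
ω₁+ω₂+ω₃+ω₄ = 1.5000  →  vx = (0.06/4)·1.5000 = 0.0225
−ω₁+ω₂+ω₃−ω₄ = 0.5000  →  vy = (0.06/4)·0.5000 = 0.0075
−ω₁+ω₂−ω₃+ω₄ = 25.5000  →  ωz = (0.06/1.7200)·25.5000 = 0.8895

(0.0225, 0.0075, 0.8895)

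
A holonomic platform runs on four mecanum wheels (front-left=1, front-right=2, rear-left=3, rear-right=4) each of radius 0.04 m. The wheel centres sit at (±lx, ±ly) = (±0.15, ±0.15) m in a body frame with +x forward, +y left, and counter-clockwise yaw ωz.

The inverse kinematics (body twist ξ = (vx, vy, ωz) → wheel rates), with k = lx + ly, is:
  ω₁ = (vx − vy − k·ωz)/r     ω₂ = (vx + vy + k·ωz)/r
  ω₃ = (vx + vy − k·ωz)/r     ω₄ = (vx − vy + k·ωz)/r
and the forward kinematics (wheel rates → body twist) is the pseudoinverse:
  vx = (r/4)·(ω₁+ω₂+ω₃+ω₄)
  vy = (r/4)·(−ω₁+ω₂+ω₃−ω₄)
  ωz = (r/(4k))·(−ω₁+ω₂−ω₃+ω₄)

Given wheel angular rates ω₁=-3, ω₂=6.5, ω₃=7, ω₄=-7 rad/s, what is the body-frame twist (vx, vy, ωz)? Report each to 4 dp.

k = lx + ly = 0.15 + 0.15 = 0.3000
ω₁+ω₂+ω₃+ω₄ = 3.5000  →  vx = (0.04/4)·3.5000 = 0.0350
−ω₁+ω₂+ω₃−ω₄ = 23.5000  →  vy = (0.04/4)·23.5000 = 0.2350
−ω₁+ω₂−ω₃+ω₄ = -4.5000  →  ωz = (0.04/1.2000)·-4.5000 = -0.1500

(0.0350, 0.2350, -0.1500)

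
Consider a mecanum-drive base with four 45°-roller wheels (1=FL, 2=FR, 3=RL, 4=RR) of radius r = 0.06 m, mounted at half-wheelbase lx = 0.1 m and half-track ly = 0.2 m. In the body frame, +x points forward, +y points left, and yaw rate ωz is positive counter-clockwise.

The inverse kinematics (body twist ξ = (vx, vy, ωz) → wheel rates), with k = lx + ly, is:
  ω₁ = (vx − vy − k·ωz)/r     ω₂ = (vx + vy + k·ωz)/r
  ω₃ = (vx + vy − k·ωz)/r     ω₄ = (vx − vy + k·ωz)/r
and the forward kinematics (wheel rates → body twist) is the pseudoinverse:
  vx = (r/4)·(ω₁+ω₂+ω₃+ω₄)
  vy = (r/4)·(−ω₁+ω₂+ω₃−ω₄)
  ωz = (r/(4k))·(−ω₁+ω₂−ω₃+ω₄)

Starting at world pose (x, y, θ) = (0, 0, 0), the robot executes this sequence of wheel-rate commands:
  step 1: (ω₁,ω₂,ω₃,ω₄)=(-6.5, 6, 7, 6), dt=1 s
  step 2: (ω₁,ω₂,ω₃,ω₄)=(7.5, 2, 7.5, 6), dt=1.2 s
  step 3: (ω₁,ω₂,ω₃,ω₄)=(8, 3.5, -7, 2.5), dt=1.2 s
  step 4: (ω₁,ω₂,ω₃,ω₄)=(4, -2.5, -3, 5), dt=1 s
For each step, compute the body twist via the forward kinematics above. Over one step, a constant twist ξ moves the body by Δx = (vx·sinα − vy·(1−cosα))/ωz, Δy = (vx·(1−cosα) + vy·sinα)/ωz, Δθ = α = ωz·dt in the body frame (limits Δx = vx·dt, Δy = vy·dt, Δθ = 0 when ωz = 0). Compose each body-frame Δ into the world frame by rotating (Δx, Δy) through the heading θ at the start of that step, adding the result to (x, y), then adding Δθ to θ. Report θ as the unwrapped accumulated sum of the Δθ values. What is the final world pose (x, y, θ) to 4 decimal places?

(0.8743, -0.0447, 0.5300)

step 1: ξ=(vx,vy,ωz)=(0.1875, 0.2025, 0.5750), dt=1.0 → body Δ=(0.1207, 0.2440, 0.5750) → world pose (0.1207, 0.2440, 0.5750)
step 2: ξ=(vx,vy,ωz)=(0.3450, -0.0600, -0.3500), dt=1.2 → body Δ=(0.3870, -0.1556, -0.4200) → world pose (0.5301, 0.3239, 0.1550)
step 3: ξ=(vx,vy,ωz)=(0.1050, -0.2100, 0.2500), dt=1.2 → body Δ=(0.1616, -0.2295, 0.3000) → world pose (0.7252, 0.1221, 0.4550)
step 4: ξ=(vx,vy,ωz)=(0.0525, -0.2175, 0.0750), dt=1.0 → body Δ=(0.0606, -0.2153, 0.0750) → world pose (0.8743, -0.0447, 0.5300)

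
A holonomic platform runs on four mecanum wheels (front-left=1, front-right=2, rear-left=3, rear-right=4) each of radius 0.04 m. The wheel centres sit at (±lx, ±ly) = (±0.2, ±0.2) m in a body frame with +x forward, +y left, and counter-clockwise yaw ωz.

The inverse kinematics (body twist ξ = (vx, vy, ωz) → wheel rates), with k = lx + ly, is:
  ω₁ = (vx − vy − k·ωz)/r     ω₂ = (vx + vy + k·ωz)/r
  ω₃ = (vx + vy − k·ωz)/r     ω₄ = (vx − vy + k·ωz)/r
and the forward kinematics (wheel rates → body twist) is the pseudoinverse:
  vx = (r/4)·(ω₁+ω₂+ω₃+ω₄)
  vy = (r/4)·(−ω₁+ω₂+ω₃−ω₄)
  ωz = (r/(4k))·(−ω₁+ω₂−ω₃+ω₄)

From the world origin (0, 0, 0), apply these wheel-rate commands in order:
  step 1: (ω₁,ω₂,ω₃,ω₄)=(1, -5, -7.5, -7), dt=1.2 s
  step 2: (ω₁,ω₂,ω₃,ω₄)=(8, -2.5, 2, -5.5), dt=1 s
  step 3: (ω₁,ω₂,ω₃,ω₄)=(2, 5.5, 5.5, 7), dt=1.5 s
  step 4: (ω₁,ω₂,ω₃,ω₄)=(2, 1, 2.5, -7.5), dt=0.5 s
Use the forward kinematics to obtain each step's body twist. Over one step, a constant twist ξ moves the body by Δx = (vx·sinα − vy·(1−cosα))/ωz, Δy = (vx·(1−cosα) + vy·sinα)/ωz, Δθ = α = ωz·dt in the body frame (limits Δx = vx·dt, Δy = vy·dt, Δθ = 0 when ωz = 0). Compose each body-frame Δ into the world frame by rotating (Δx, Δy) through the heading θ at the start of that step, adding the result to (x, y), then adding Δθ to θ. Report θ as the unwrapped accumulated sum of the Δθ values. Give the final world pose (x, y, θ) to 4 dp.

step 1: ξ=(vx,vy,ωz)=(-0.1850, -0.0650, -0.1375), dt=1.2 → body Δ=(-0.2274, -0.0594, -0.1650) → world pose (-0.2274, -0.0594, -0.1650)
step 2: ξ=(vx,vy,ωz)=(0.0200, -0.0300, -0.4500), dt=1.0 → body Δ=(0.0127, -0.0334, -0.4500) → world pose (-0.2204, -0.0944, -0.6150)
step 3: ξ=(vx,vy,ωz)=(0.2000, 0.0200, 0.1250), dt=1.5 → body Δ=(0.2954, 0.0579, 0.1875) → world pose (0.0543, -0.2176, -0.4275)
step 4: ξ=(vx,vy,ωz)=(-0.0200, 0.0900, -0.2750), dt=0.5 → body Δ=(-0.0069, 0.0455, -0.1375) → world pose (0.0669, -0.1733, -0.5650)

(0.0669, -0.1733, -0.5650)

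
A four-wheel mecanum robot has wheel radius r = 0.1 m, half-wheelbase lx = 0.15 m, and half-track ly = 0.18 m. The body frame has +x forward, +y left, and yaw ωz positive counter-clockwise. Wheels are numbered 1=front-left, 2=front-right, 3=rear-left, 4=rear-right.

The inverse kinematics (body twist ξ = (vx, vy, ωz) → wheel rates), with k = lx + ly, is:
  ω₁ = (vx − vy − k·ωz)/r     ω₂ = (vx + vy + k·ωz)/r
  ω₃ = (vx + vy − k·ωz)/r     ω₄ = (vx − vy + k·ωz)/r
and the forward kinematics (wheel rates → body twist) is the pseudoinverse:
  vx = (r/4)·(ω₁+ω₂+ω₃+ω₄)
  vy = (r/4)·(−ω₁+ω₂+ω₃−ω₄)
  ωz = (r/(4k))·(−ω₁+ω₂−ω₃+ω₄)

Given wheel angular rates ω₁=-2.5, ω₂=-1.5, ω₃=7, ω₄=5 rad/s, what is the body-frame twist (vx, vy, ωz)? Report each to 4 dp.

k = lx + ly = 0.15 + 0.18 = 0.3300
ω₁+ω₂+ω₃+ω₄ = 8.0000  →  vx = (0.1/4)·8.0000 = 0.2000
−ω₁+ω₂+ω₃−ω₄ = 3.0000  →  vy = (0.1/4)·3.0000 = 0.0750
−ω₁+ω₂−ω₃+ω₄ = -1.0000  →  ωz = (0.1/1.3200)·-1.0000 = -0.0758

(0.2000, 0.0750, -0.0758)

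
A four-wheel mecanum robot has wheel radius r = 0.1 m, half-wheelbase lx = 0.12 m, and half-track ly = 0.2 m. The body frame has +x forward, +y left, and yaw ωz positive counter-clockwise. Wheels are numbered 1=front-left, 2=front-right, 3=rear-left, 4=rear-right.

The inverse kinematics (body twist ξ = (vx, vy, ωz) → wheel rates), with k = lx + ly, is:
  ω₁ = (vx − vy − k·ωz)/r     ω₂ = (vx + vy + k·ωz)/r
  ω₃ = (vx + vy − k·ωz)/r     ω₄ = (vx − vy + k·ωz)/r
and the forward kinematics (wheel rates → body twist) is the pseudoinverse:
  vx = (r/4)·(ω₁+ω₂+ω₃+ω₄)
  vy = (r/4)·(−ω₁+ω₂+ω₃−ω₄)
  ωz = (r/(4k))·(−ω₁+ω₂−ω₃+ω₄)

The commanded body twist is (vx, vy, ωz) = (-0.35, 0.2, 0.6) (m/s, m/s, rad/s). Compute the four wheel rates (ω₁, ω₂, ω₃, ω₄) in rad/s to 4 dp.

(-7.4200, 0.4200, -3.4200, -3.5800)

k = lx + ly = 0.12 + 0.2 = 0.3200;  k·ωz = 0.3200·0.6 = 0.1920
ω₁ (FL) = (vx − vy − k·ωz)/r = -0.7420/0.1 = -7.4200
ω₂ (FR) = (vx + vy + k·ωz)/r = 0.0420/0.1 = 0.4200
ω₃ (RL) = (vx + vy − k·ωz)/r = -0.3420/0.1 = -3.4200
ω₄ (RR) = (vx − vy + k·ωz)/r = -0.3580/0.1 = -3.5800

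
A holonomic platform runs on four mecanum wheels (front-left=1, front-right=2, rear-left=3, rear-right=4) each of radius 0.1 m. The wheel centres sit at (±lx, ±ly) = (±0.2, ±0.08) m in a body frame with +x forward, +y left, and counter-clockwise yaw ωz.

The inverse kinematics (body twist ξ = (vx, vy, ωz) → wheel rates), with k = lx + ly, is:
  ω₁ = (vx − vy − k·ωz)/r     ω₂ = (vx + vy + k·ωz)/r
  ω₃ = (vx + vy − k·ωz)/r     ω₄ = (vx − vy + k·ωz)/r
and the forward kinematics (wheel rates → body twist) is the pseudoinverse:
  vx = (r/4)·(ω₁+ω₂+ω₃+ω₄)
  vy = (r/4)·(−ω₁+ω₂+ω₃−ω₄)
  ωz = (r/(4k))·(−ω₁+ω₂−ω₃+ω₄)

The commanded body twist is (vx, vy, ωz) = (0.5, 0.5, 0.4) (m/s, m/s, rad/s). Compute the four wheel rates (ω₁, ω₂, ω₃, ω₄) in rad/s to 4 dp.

(-1.1200, 11.1200, 8.8800, 1.1200)

k = lx + ly = 0.2 + 0.08 = 0.2800;  k·ωz = 0.2800·0.4 = 0.1120
ω₁ (FL) = (vx − vy − k·ωz)/r = -0.1120/0.1 = -1.1200
ω₂ (FR) = (vx + vy + k·ωz)/r = 1.1120/0.1 = 11.1200
ω₃ (RL) = (vx + vy − k·ωz)/r = 0.8880/0.1 = 8.8800
ω₄ (RR) = (vx − vy + k·ωz)/r = 0.1120/0.1 = 1.1200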